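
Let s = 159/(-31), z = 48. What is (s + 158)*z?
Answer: 227472/31 ≈ 7337.8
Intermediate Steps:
s = -159/31 (s = 159*(-1/31) = -159/31 ≈ -5.1290)
(s + 158)*z = (-159/31 + 158)*48 = (4739/31)*48 = 227472/31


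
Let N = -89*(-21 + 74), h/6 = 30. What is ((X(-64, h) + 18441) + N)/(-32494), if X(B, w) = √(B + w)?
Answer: -6862/16247 - √29/16247 ≈ -0.42269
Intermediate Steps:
h = 180 (h = 6*30 = 180)
N = -4717 (N = -89*53 = -4717)
((X(-64, h) + 18441) + N)/(-32494) = ((√(-64 + 180) + 18441) - 4717)/(-32494) = ((√116 + 18441) - 4717)*(-1/32494) = ((2*√29 + 18441) - 4717)*(-1/32494) = ((18441 + 2*√29) - 4717)*(-1/32494) = (13724 + 2*√29)*(-1/32494) = -6862/16247 - √29/16247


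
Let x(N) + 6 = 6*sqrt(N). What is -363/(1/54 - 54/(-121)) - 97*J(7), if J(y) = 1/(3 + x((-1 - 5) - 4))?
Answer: -291441977/373551 + 194*I*sqrt(10)/123 ≈ -780.19 + 4.9877*I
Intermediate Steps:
x(N) = -6 + 6*sqrt(N)
J(y) = 1/(-3 + 6*I*sqrt(10)) (J(y) = 1/(3 + (-6 + 6*sqrt((-1 - 5) - 4))) = 1/(3 + (-6 + 6*sqrt(-6 - 4))) = 1/(3 + (-6 + 6*sqrt(-10))) = 1/(3 + (-6 + 6*(I*sqrt(10)))) = 1/(3 + (-6 + 6*I*sqrt(10))) = 1/(-3 + 6*I*sqrt(10)))
-363/(1/54 - 54/(-121)) - 97*J(7) = -363/(1/54 - 54/(-121)) - 97*(-1/123 - 2*I*sqrt(10)/123) = -363/(1*(1/54) - 54*(-1/121)) + (97/123 + 194*I*sqrt(10)/123) = -363/(1/54 + 54/121) + (97/123 + 194*I*sqrt(10)/123) = -363/3037/6534 + (97/123 + 194*I*sqrt(10)/123) = -363*6534/3037 + (97/123 + 194*I*sqrt(10)/123) = -2371842/3037 + (97/123 + 194*I*sqrt(10)/123) = -291441977/373551 + 194*I*sqrt(10)/123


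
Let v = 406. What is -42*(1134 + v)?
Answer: -64680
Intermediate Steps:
-42*(1134 + v) = -42*(1134 + 406) = -42*1540 = -64680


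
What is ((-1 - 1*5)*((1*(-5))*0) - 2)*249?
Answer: -498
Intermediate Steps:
((-1 - 1*5)*((1*(-5))*0) - 2)*249 = ((-1 - 5)*(-5*0) - 2)*249 = (-6*0 - 2)*249 = (0 - 2)*249 = -2*249 = -498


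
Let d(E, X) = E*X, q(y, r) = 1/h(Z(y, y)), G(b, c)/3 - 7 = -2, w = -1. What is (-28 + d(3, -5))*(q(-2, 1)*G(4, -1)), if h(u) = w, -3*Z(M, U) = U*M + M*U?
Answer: 645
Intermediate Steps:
G(b, c) = 15 (G(b, c) = 21 + 3*(-2) = 21 - 6 = 15)
Z(M, U) = -2*M*U/3 (Z(M, U) = -(U*M + M*U)/3 = -(M*U + M*U)/3 = -2*M*U/3)
h(u) = -1
q(y, r) = -1 (q(y, r) = 1/(-1) = -1)
(-28 + d(3, -5))*(q(-2, 1)*G(4, -1)) = (-28 + 3*(-5))*(-1*15) = (-28 - 15)*(-15) = -43*(-15) = 645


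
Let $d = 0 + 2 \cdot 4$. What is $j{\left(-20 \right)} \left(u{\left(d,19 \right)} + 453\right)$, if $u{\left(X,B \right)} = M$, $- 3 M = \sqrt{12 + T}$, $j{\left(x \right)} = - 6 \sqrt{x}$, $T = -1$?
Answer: $4 i \sqrt{5} \left(-1359 + \sqrt{11}\right) \approx - 12126.0 i$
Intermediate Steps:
$M = - \frac{\sqrt{11}}{3}$ ($M = - \frac{\sqrt{12 - 1}}{3} = - \frac{\sqrt{11}}{3} \approx -1.1055$)
$d = 8$ ($d = 0 + 8 = 8$)
$u{\left(X,B \right)} = - \frac{\sqrt{11}}{3}$
$j{\left(-20 \right)} \left(u{\left(d,19 \right)} + 453\right) = - 6 \sqrt{-20} \left(- \frac{\sqrt{11}}{3} + 453\right) = - 6 \cdot 2 i \sqrt{5} \left(453 - \frac{\sqrt{11}}{3}\right) = - 12 i \sqrt{5} \left(453 - \frac{\sqrt{11}}{3}\right)$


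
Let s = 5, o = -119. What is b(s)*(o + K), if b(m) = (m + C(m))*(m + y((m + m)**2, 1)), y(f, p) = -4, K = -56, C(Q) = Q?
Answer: -1750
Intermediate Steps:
b(m) = 2*m*(-4 + m) (b(m) = (m + m)*(m - 4) = (2*m)*(-4 + m) = 2*m*(-4 + m))
b(s)*(o + K) = (2*5*(-4 + 5))*(-119 - 56) = (2*5*1)*(-175) = 10*(-175) = -1750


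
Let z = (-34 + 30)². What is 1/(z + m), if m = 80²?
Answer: 1/6416 ≈ 0.00015586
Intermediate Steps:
z = 16 (z = (-4)² = 16)
m = 6400
1/(z + m) = 1/(16 + 6400) = 1/6416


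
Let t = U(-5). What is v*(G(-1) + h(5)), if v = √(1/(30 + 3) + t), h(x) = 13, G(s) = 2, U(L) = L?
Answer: 10*I*√1353/11 ≈ 33.439*I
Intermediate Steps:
t = -5
v = 2*I*√1353/33 (v = √(1/(30 + 3) - 5) = √(1/33 - 5) = √(-164/33) = 2*I*√1353/33 ≈ 2.2293*I)
v*(G(-1) + h(5)) = (2*I*√1353/33)*(2 + 13) = (2*I*√1353/33)*15 = 10*I*√1353/11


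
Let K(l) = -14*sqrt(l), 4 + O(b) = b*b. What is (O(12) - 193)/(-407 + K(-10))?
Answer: 21571/167609 - 742*I*sqrt(10)/167609 ≈ 0.1287 - 0.013999*I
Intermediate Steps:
O(b) = -4 + b**2 (O(b) = -4 + b*b = -4 + b**2)
(O(12) - 193)/(-407 + K(-10)) = ((-4 + 12**2) - 193)/(-407 - 14*I*sqrt(10)) = ((-4 + 144) - 193)/(-407 - 14*I*sqrt(10)) = (140 - 193)/(-407 - 14*I*sqrt(10)) = -53/(-407 - 14*I*sqrt(10))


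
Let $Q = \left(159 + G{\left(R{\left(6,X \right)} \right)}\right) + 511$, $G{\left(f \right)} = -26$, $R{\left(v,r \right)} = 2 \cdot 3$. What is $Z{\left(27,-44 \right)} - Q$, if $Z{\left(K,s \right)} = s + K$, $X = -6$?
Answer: $-661$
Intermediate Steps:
$R{\left(v,r \right)} = 6$
$Z{\left(K,s \right)} = K + s$
$Q = 644$ ($Q = \left(159 - 26\right) + 511 = 133 + 511 = 644$)
$Z{\left(27,-44 \right)} - Q = \left(27 - 44\right) - 644 = -17 - 644 = -661$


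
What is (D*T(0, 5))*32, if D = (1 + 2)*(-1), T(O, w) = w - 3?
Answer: -192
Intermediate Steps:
T(O, w) = -3 + w
D = -3 (D = 3*(-1) = -3)
(D*T(0, 5))*32 = -3*(-3 + 5)*32 = -3*2*32 = -6*32 = -192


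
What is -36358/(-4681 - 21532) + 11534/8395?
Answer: 8322824/3014495 ≈ 2.7609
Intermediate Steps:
-36358/(-4681 - 21532) + 11534/8395 = -36358/(-26213) + 11534*(1/8395) = -36358*(-1/26213) + 158/115 = 36358/26213 + 158/115 = 8322824/3014495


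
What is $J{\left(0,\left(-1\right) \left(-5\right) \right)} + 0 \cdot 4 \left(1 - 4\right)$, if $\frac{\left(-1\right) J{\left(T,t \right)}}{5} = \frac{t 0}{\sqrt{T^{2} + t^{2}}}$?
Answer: $0$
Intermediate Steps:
$J{\left(T,t \right)} = 0$ ($J{\left(T,t \right)} = - 5 \frac{t 0}{\sqrt{T^{2} + t^{2}}} = - 5 \frac{0}{\sqrt{T^{2} + t^{2}}} = \left(-5\right) 0 = 0$)
$J{\left(0,\left(-1\right) \left(-5\right) \right)} + 0 \cdot 4 \left(1 - 4\right) = 0 + 0 \cdot 4 \left(1 - 4\right) = 0 + 0 \cdot 4 \left(-3\right) = 0 + 0 \left(-12\right) = 0 + 0 = 0$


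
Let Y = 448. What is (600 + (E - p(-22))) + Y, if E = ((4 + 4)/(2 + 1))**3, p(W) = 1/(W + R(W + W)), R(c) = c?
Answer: 633785/594 ≈ 1067.0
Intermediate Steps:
p(W) = 1/(3*W) (p(W) = 1/(W + (W + W)) = 1/(W + 2*W) = 1/(3*W))
E = 512/27 (E = (8/3)**3 = 512/27 ≈ 18.963)
(600 + (E - p(-22))) + Y = (600 + (512/27 - 1/(3*(-22)))) + 448 = (600 + (512/27 - (-1)/(3*22))) + 448 = (600 + (512/27 - 1*(-1/66))) + 448 = (600 + (512/27 + 1/66)) + 448 = (600 + 11273/594) + 448 = 367673/594 + 448 = 633785/594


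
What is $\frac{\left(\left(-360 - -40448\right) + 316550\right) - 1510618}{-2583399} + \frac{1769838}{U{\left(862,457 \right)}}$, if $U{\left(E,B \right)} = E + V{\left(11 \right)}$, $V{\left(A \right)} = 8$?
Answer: $\frac{254066760109}{124864285} \approx 2034.7$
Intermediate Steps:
$U{\left(E,B \right)} = 8 + E$ ($U{\left(E,B \right)} = E + 8 = 8 + E$)
$\frac{\left(\left(-360 - -40448\right) + 316550\right) - 1510618}{-2583399} + \frac{1769838}{U{\left(862,457 \right)}} = \frac{\left(\left(-360 - -40448\right) + 316550\right) - 1510618}{-2583399} + \frac{1769838}{8 + 862} = \left(\left(\left(-360 + 40448\right) + 316550\right) - 1510618\right) \left(- \frac{1}{2583399}\right) + \frac{1769838}{870} = \left(\left(40088 + 316550\right) - 1510618\right) \left(- \frac{1}{2583399}\right) + 1769838 \cdot \frac{1}{870} = \left(356638 - 1510618\right) \left(- \frac{1}{2583399}\right) + \frac{294973}{145} = \left(-1153980\right) \left(- \frac{1}{2583399}\right) + \frac{294973}{145} = \frac{384660}{861133} + \frac{294973}{145} = \frac{254066760109}{124864285}$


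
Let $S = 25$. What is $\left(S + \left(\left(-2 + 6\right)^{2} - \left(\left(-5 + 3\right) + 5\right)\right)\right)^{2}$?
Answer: $1444$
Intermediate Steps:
$\left(S + \left(\left(-2 + 6\right)^{2} - \left(\left(-5 + 3\right) + 5\right)\right)\right)^{2} = \left(25 + \left(\left(-2 + 6\right)^{2} - \left(\left(-5 + 3\right) + 5\right)\right)\right)^{2} = \left(25 + \left(4^{2} - \left(-2 + 5\right)\right)\right)^{2} = \left(25 + \left(16 - 3\right)\right)^{2} = \left(25 + 13\right)^{2} = 38^{2} = 1444$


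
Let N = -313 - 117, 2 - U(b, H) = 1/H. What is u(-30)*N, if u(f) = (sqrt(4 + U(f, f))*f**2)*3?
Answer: -38700*sqrt(5430) ≈ -2.8517e+6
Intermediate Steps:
U(b, H) = 2 - 1/H
N = -430
u(f) = 3*f**2*sqrt(6 - 1/f) (u(f) = (sqrt(4 + (2 - 1/f))*f**2)*3 = (sqrt(6 - 1/f)*f**2)*3 = (f**2*sqrt(6 - 1/f))*3 = 3*f**2*sqrt(6 - 1/f))
u(-30)*N = (3*(-30)**2*sqrt(6 - 1/(-30)))*(-430) = (3*900*sqrt(6 - 1*(-1/30)))*(-430) = (3*900*sqrt(6 + 1/30))*(-430) = (3*900*sqrt(181/30))*(-430) = (3*900*(sqrt(5430)/30))*(-430) = (90*sqrt(5430))*(-430) = -38700*sqrt(5430)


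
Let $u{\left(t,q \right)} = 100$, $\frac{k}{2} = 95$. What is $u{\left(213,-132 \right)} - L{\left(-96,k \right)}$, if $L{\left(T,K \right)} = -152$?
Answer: $252$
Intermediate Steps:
$k = 190$ ($k = 2 \cdot 95 = 190$)
$u{\left(213,-132 \right)} - L{\left(-96,k \right)} = 100 - -152 = 100 + 152 = 252$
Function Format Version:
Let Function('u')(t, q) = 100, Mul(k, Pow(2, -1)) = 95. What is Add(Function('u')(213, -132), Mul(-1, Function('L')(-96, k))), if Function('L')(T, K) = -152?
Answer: 252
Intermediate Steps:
k = 190 (k = Mul(2, 95) = 190)
Add(Function('u')(213, -132), Mul(-1, Function('L')(-96, k))) = Add(100, Mul(-1, -152)) = Add(100, 152) = 252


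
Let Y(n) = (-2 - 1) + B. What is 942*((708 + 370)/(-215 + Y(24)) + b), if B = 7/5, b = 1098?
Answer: 371695616/361 ≈ 1.0296e+6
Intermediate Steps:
B = 7/5 (B = 7*(⅕) = 7/5 ≈ 1.4000)
Y(n) = -8/5 (Y(n) = (-2 - 1) + 7/5 = -3 + 7/5 = -8/5)
942*((708 + 370)/(-215 + Y(24)) + b) = 942*((708 + 370)/(-215 - 8/5) + 1098) = 942*(1078/(-1083/5) + 1098) = 942*(1078*(-5/1083) + 1098) = 942*(-5390/1083 + 1098) = 942*(1183744/1083) = 371695616/361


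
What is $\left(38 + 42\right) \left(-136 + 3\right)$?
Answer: $-10640$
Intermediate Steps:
$\left(38 + 42\right) \left(-136 + 3\right) = 80 \left(-133\right) = -10640$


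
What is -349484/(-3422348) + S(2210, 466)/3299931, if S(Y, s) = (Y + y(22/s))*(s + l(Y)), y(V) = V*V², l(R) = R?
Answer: 7516834509193619461/3968206735136698721 ≈ 1.8943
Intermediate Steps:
y(V) = V³
S(Y, s) = (Y + s)*(Y + 10648/s³) (S(Y, s) = (Y + (22/s)³)*(s + Y) = (Y + 10648/s³)*(Y + s) = (Y + s)*(Y + 10648/s³))
-349484/(-3422348) + S(2210, 466)/3299931 = -349484/(-3422348) + ((10648*2210 + 10648*466 + 2210*466³*(2210 + 466))/466³)/3299931 = -349484*(-1/3422348) + ((23532080 + 4961968 + 2210*101194696*2676)/101194696)*(1/3299931) = 87371/855587 + ((23532080 + 4961968 + 598461384356160)/101194696)*(1/3299931) = 87371/855587 + ((1/101194696)*598461412850208)*(1/3299931) = 87371/855587 + (74807676606276/12649337)*(1/3299931) = 87371/855587 + 8311964067364/4637993255083 = 7516834509193619461/3968206735136698721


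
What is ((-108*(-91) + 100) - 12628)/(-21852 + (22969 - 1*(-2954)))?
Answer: -900/1357 ≈ -0.66323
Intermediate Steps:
((-108*(-91) + 100) - 12628)/(-21852 + (22969 - 1*(-2954))) = ((9828 + 100) - 12628)/(-21852 + (22969 + 2954)) = (9928 - 12628)/(-21852 + 25923) = -2700/4071 = -2700*1/4071 = -900/1357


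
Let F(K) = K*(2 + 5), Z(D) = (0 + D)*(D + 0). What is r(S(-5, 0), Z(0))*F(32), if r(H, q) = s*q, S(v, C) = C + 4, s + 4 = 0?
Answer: 0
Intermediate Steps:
s = -4 (s = -4 + 0 = -4)
S(v, C) = 4 + C
Z(D) = D**2 (Z(D) = D*D = D**2)
F(K) = 7*K (F(K) = K*7 = 7*K)
r(H, q) = -4*q
r(S(-5, 0), Z(0))*F(32) = (-4*0**2)*(7*32) = -4*0*224 = 0*224 = 0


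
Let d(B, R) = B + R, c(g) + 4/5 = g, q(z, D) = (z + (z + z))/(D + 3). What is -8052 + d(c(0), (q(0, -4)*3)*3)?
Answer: -40264/5 ≈ -8052.8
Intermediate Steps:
q(z, D) = 3*z/(3 + D) (q(z, D) = (z + 2*z)/(3 + D) = (3*z)/(3 + D) = 3*z/(3 + D))
c(g) = -4/5 + g
-8052 + d(c(0), (q(0, -4)*3)*3) = -8052 + ((-4/5 + 0) + ((3*0/(3 - 4))*3)*3) = -8052 + (-4/5 + ((3*0/(-1))*3)*3) = -8052 + (-4/5 + ((3*0*(-1))*3)*3) = -8052 + (-4/5 + (0*3)*3) = -8052 + (-4/5 + 0*3) = -8052 + (-4/5 + 0) = -8052 - 4/5 = -40264/5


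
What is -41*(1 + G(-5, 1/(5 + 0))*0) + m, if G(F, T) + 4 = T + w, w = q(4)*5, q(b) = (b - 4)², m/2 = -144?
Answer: -329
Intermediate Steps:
m = -288 (m = 2*(-144) = -288)
q(b) = (-4 + b)²
w = 0 (w = (-4 + 4)²*5 = 0²*5 = 0*5 = 0)
G(F, T) = -4 + T (G(F, T) = -4 + (T + 0) = -4 + T)
-41*(1 + G(-5, 1/(5 + 0))*0) + m = -41*(1 + (-4 + 1/(5 + 0))*0) - 288 = -41*(1 + (-4 + 1/5)*0) - 288 = -41*(1 + (-4 + ⅕)*0) - 288 = -41*(1 - 19/5*0) - 288 = -41*(1 + 0) - 288 = -41*1 - 288 = -41 - 288 = -329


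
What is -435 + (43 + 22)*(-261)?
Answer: -17400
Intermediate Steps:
-435 + (43 + 22)*(-261) = -435 + 65*(-261) = -435 - 16965 = -17400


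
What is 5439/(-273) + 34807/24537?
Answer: -5902592/318981 ≈ -18.505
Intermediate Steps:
5439/(-273) + 34807/24537 = 5439*(-1/273) + 34807*(1/24537) = -259/13 + 34807/24537 = -5902592/318981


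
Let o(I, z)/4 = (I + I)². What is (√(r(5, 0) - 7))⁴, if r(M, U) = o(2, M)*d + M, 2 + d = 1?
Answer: 4356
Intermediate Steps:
d = -1 (d = -2 + 1 = -1)
o(I, z) = 16*I² (o(I, z) = 4*(I + I)² = 4*(2*I)² = 4*(4*I²) = 16*I²)
r(M, U) = -64 + M (r(M, U) = (16*2²)*(-1) + M = (16*4)*(-1) + M = 64*(-1) + M = -64 + M)
(√(r(5, 0) - 7))⁴ = (√((-64 + 5) - 7))⁴ = (√(-59 - 7))⁴ = (√(-66))⁴ = (I*√66)⁴ = 4356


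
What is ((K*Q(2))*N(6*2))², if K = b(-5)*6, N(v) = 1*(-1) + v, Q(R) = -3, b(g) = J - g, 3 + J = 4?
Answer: 1411344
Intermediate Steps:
J = 1 (J = -3 + 4 = 1)
b(g) = 1 - g
N(v) = -1 + v
K = 36 (K = (1 - 1*(-5))*6 = (1 + 5)*6 = 6*6 = 36)
((K*Q(2))*N(6*2))² = ((36*(-3))*(-1 + 6*2))² = (-108*(-1 + 12))² = (-108*11)² = (-1188)² = 1411344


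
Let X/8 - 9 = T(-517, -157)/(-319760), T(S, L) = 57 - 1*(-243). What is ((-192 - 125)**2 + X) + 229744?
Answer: 1320229055/3997 ≈ 3.3031e+5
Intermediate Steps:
T(S, L) = 300 (T(S, L) = 57 + 243 = 300)
X = 287754/3997 (X = 72 + 8*(300/(-319760)) = 72 + 8*(300*(-1/319760)) = 72 + 8*(-15/15988) = 72 - 30/3997 = 287754/3997 ≈ 71.992)
((-192 - 125)**2 + X) + 229744 = ((-192 - 125)**2 + 287754/3997) + 229744 = ((-317)**2 + 287754/3997) + 229744 = (100489 + 287754/3997) + 229744 = 401942287/3997 + 229744 = 1320229055/3997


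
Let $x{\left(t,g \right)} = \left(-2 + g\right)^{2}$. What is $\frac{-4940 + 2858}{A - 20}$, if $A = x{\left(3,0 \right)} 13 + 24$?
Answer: $- \frac{1041}{28} \approx -37.179$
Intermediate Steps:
$A = 76$ ($A = \left(-2 + 0\right)^{2} \cdot 13 + 24 = \left(-2\right)^{2} \cdot 13 + 24 = 4 \cdot 13 + 24 = 52 + 24 = 76$)
$\frac{-4940 + 2858}{A - 20} = \frac{-4940 + 2858}{76 - 20} = - \frac{2082}{56} = \left(-2082\right) \frac{1}{56} = - \frac{1041}{28}$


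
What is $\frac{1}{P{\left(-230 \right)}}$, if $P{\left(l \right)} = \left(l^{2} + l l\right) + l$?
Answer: $\frac{1}{105570} \approx 9.4724 \cdot 10^{-6}$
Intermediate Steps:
$P{\left(l \right)} = l + 2 l^{2}$ ($P{\left(l \right)} = \left(l^{2} + l^{2}\right) + l = 2 l^{2} + l = l + 2 l^{2}$)
$\frac{1}{P{\left(-230 \right)}} = \frac{1}{\left(-230\right) \left(1 + 2 \left(-230\right)\right)} = \frac{1}{\left(-230\right) \left(1 - 460\right)} = \frac{1}{\left(-230\right) \left(-459\right)} = \frac{1}{105570}$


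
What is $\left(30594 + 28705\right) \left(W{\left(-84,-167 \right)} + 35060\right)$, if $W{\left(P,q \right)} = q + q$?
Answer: $2059217074$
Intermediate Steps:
$W{\left(P,q \right)} = 2 q$
$\left(30594 + 28705\right) \left(W{\left(-84,-167 \right)} + 35060\right) = \left(30594 + 28705\right) \left(2 \left(-167\right) + 35060\right) = 59299 \left(-334 + 35060\right) = 59299 \cdot 34726 = 2059217074$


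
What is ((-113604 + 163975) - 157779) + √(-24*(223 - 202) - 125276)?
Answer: -107408 + 2*I*√31445 ≈ -1.0741e+5 + 354.65*I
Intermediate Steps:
((-113604 + 163975) - 157779) + √(-24*(223 - 202) - 125276) = (50371 - 157779) + √(-24*21 - 125276) = -107408 + √(-504 - 125276) = -107408 + √(-125780) = -107408 + 2*I*√31445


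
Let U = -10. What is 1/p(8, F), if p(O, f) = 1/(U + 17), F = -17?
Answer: 7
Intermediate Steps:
p(O, f) = ⅐ (p(O, f) = 1/(-10 + 17) = 1/7 = ⅐)
1/p(8, F) = 1/(⅐) = 7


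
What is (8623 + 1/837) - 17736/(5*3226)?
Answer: 58201327864/6750405 ≈ 8621.9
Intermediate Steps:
(8623 + 1/837) - 17736/(5*3226) = (8623 + 1/837) - 17736/16130 = 7217452/837 - 17736*1/16130 = 7217452/837 - 8868/8065 = 58201327864/6750405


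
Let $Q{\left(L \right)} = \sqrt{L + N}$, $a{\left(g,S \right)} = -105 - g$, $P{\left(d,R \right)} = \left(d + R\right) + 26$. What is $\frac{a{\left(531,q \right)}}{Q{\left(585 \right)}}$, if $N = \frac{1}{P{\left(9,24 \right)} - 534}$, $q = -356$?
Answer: $- \frac{1590 \sqrt{5279606}}{138937} \approx -26.295$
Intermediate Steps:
$P{\left(d,R \right)} = 26 + R + d$ ($P{\left(d,R \right)} = \left(R + d\right) + 26 = 26 + R + d$)
$N = - \frac{1}{475}$ ($N = \frac{1}{\left(26 + 24 + 9\right) - 534} = \frac{1}{59 - 534} = \frac{1}{-475} = - \frac{1}{475} \approx -0.0021053$)
$Q{\left(L \right)} = \sqrt{- \frac{1}{475} + L}$ ($Q{\left(L \right)} = \sqrt{L - \frac{1}{475}} = \sqrt{- \frac{1}{475} + L}$)
$\frac{a{\left(531,q \right)}}{Q{\left(585 \right)}} = \frac{-105 - 531}{\frac{1}{95} \sqrt{-19 + 9025 \cdot 585}} = \frac{-105 - 531}{\frac{1}{95} \sqrt{-19 + 5279625}} = - \frac{636}{\frac{1}{95} \sqrt{5279606}} = - 636 \frac{5 \sqrt{5279606}}{277874} = - \frac{1590 \sqrt{5279606}}{138937}$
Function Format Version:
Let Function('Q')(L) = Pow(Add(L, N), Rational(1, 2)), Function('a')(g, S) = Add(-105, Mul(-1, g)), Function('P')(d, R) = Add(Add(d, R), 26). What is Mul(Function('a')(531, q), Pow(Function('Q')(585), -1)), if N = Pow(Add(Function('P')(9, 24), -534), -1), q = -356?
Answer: Mul(Rational(-1590, 138937), Pow(5279606, Rational(1, 2))) ≈ -26.295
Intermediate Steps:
Function('P')(d, R) = Add(26, R, d) (Function('P')(d, R) = Add(Add(R, d), 26) = Add(26, R, d))
N = Rational(-1, 475) (N = Pow(Add(Add(26, 24, 9), -534), -1) = Pow(Add(59, -534), -1) = Pow(-475, -1) = Rational(-1, 475) ≈ -0.0021053)
Function('Q')(L) = Pow(Add(Rational(-1, 475), L), Rational(1, 2)) (Function('Q')(L) = Pow(Add(L, Rational(-1, 475)), Rational(1, 2)) = Pow(Add(Rational(-1, 475), L), Rational(1, 2)))
Mul(Function('a')(531, q), Pow(Function('Q')(585), -1)) = Mul(Add(-105, Mul(-1, 531)), Pow(Mul(Rational(1, 95), Pow(Add(-19, Mul(9025, 585)), Rational(1, 2))), -1)) = Mul(Add(-105, -531), Pow(Mul(Rational(1, 95), Pow(Add(-19, 5279625), Rational(1, 2))), -1)) = Mul(-636, Pow(Mul(Rational(1, 95), Pow(5279606, Rational(1, 2))), -1)) = Mul(-636, Mul(Rational(5, 277874), Pow(5279606, Rational(1, 2)))) = Mul(Rational(-1590, 138937), Pow(5279606, Rational(1, 2)))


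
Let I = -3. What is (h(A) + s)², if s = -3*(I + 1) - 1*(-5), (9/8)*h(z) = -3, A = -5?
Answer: 625/9 ≈ 69.444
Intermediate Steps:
h(z) = -8/3 (h(z) = (8/9)*(-3) = -8/3)
s = 11 (s = -3*(-3 + 1) - 1*(-5) = -3*(-2) + 5 = 6 + 5 = 11)
(h(A) + s)² = (-8/3 + 11)² = (25/3)² = 625/9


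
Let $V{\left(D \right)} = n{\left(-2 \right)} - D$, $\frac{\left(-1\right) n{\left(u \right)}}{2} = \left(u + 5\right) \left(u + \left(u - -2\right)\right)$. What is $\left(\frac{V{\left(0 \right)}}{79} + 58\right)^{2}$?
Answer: $\frac{21104836}{6241} \approx 3381.6$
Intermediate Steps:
$n{\left(u \right)} = - 2 \left(2 + 2 u\right) \left(5 + u\right)$ ($n{\left(u \right)} = - 2 \left(u + 5\right) \left(u + \left(u - -2\right)\right) = - 2 \left(5 + u\right) \left(u + \left(u + 2\right)\right) = - 2 \left(5 + u\right) \left(u + \left(2 + u\right)\right) = - 2 \left(5 + u\right) \left(2 + 2 u\right) = - 2 \left(2 + 2 u\right) \left(5 + u\right)$)
$V{\left(D \right)} = 12 - D$ ($V{\left(D \right)} = \left(-20 - -48 - 4 \left(-2\right)^{2}\right) - D = \left(-20 + 48 - 16\right) - D = 12 - D$)
$\left(\frac{V{\left(0 \right)}}{79} + 58\right)^{2} = \left(\frac{12 - 0}{79} + 58\right)^{2} = \left(\left(12 + 0\right) \frac{1}{79} + 58\right)^{2} = \left(12 \cdot \frac{1}{79} + 58\right)^{2} = \left(\frac{12}{79} + 58\right)^{2} = \left(\frac{4594}{79}\right)^{2} = \frac{21104836}{6241}$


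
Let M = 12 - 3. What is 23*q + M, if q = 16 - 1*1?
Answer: 354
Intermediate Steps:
M = 9
q = 15 (q = 16 - 1 = 15)
23*q + M = 23*15 + 9 = 345 + 9 = 354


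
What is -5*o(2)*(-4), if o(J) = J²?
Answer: 80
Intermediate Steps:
-5*o(2)*(-4) = -5*2²*(-4) = -5*4*(-4) = -20*(-4) = 80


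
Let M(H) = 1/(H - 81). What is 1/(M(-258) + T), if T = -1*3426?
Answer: -339/1161415 ≈ -0.00029189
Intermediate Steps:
M(H) = 1/(-81 + H)
T = -3426
1/(M(-258) + T) = 1/(1/(-81 - 258) - 3426) = 1/(1/(-339) - 3426) = 1/(-1/339 - 3426) = 1/(-1161415/339) = -339/1161415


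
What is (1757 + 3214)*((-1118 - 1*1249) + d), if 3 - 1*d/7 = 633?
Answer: -33688467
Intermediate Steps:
d = -4410 (d = 21 - 7*633 = 21 - 4431 = -4410)
(1757 + 3214)*((-1118 - 1*1249) + d) = (1757 + 3214)*((-1118 - 1*1249) - 4410) = 4971*((-1118 - 1249) - 4410) = 4971*(-2367 - 4410) = 4971*(-6777) = -33688467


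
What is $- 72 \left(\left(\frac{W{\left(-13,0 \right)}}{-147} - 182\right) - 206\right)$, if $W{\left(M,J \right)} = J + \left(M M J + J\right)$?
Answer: $27936$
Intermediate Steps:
$W{\left(M,J \right)} = 2 J + J M^{2}$ ($W{\left(M,J \right)} = J + \left(M^{2} J + J\right) = J + \left(J M^{2} + J\right) = J + \left(J + J M^{2}\right) = 2 J + J M^{2}$)
$- 72 \left(\left(\frac{W{\left(-13,0 \right)}}{-147} - 182\right) - 206\right) = - 72 \left(\left(\frac{0 \left(2 + \left(-13\right)^{2}\right)}{-147} - 182\right) - 206\right) = - 72 \left(\left(0 \left(2 + 169\right) \left(- \frac{1}{147}\right) - 182\right) - 206\right) = - 72 \left(\left(0 \cdot 171 \left(- \frac{1}{147}\right) - 182\right) - 206\right) = - 72 \left(\left(0 \left(- \frac{1}{147}\right) - 182\right) - 206\right) = - 72 \left(\left(0 - 182\right) - 206\right) = - 72 \left(-182 - 206\right) = \left(-72\right) \left(-388\right) = 27936$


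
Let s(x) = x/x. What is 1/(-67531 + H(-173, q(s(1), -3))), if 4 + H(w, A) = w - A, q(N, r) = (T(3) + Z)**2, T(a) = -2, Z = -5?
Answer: -1/67757 ≈ -1.4759e-5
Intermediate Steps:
s(x) = 1
q(N, r) = 49 (q(N, r) = (-2 - 5)**2 = (-7)**2 = 49)
H(w, A) = -4 + w - A (H(w, A) = -4 + (w - A) = -4 + w - A)
1/(-67531 + H(-173, q(s(1), -3))) = 1/(-67531 + (-4 - 173 - 1*49)) = 1/(-67531 + (-4 - 173 - 49)) = 1/(-67531 - 226) = 1/(-67757) = -1/67757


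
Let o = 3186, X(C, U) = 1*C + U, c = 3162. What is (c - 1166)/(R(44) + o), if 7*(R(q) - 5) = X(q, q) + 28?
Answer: 13972/22453 ≈ 0.62228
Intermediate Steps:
X(C, U) = C + U
R(q) = 9 + 2*q/7 (R(q) = 5 + ((q + q) + 28)/7 = 5 + (2*q + 28)/7 = 5 + (28 + 2*q)/7 = 5 + (4 + 2*q/7) = 9 + 2*q/7)
(c - 1166)/(R(44) + o) = (3162 - 1166)/((9 + (2/7)*44) + 3186) = 1996/((9 + 88/7) + 3186) = 1996/(151/7 + 3186) = 1996/(22453/7) = 1996*(7/22453) = 13972/22453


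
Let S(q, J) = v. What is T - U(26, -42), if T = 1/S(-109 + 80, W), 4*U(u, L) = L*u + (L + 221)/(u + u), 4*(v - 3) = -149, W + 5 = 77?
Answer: 7754053/28496 ≈ 272.11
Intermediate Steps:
W = 72 (W = -5 + 77 = 72)
v = -137/4 (v = 3 + (¼)*(-149) = 3 - 149/4 = -137/4 ≈ -34.250)
S(q, J) = -137/4
U(u, L) = L*u/4 + (221 + L)/(8*u) (U(u, L) = (L*u + (L + 221)/(u + u))/4 = (L*u + (221 + L)/((2*u)))/4 = (L*u + (221 + L)*(1/(2*u)))/4 = (L*u + (221 + L)/(2*u))/4 = L*u/4 + (221 + L)/(8*u))
T = -4/137 (T = 1/(-137/4) = -4/137 ≈ -0.029197)
T - U(26, -42) = -4/137 - (221 - 42 + 2*(-42)*26²)/(8*26) = -4/137 - (221 - 42 + 2*(-42)*676)/(8*26) = -4/137 - (221 - 42 - 56784)/(8*26) = -4/137 - (-56605)/(8*26) = -4/137 - 1*(-56605/208) = -4/137 + 56605/208 = 7754053/28496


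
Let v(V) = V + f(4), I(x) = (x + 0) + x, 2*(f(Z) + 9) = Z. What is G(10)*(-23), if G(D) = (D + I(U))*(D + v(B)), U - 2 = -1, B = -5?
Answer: 552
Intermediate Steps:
f(Z) = -9 + Z/2
U = 1 (U = 2 - 1 = 1)
I(x) = 2*x (I(x) = x + x = 2*x)
v(V) = -7 + V (v(V) = V + (-9 + (½)*4) = V + (-9 + 2) = V - 7 = -7 + V)
G(D) = (-12 + D)*(2 + D) (G(D) = (D + 2*1)*(D + (-7 - 5)) = (D + 2)*(D - 12) = (2 + D)*(-12 + D) = (-12 + D)*(2 + D))
G(10)*(-23) = (-24 + 10² - 10*10)*(-23) = (-24 + 100 - 100)*(-23) = -24*(-23) = 552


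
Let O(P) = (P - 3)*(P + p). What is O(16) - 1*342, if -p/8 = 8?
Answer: -966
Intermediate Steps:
p = -64 (p = -8*8 = -64)
O(P) = (-64 + P)*(-3 + P) (O(P) = (P - 3)*(P - 64) = (-3 + P)*(-64 + P) = (-64 + P)*(-3 + P))
O(16) - 1*342 = (192 + 16² - 67*16) - 1*342 = (192 + 256 - 1072) - 342 = -624 - 342 = -966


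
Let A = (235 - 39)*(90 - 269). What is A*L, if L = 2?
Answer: -70168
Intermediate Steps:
A = -35084 (A = 196*(-179) = -35084)
A*L = -35084*2 = -70168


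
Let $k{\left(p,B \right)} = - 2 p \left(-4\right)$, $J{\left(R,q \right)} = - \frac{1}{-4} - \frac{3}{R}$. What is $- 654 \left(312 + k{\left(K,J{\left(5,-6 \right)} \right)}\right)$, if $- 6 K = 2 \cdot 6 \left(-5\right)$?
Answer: $-256368$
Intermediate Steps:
$J{\left(R,q \right)} = \frac{1}{4} - \frac{3}{R}$ ($J{\left(R,q \right)} = \left(-1\right) \left(- \frac{1}{4}\right) - \frac{3}{R} = \frac{1}{4} - \frac{3}{R}$)
$K = 10$ ($K = - \frac{2 \cdot 6 \left(-5\right)}{6} = - \frac{12 \left(-5\right)}{6} = \left(- \frac{1}{6}\right) \left(-60\right) = 10$)
$k{\left(p,B \right)} = 8 p$
$- 654 \left(312 + k{\left(K,J{\left(5,-6 \right)} \right)}\right) = - 654 \left(312 + 8 \cdot 10\right) = - 654 \left(312 + 80\right) = \left(-654\right) 392 = -256368$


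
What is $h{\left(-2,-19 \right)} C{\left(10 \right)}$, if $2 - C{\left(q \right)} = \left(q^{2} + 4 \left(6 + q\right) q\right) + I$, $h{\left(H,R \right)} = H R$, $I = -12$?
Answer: $-27588$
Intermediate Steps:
$C{\left(q \right)} = 14 - q^{2} - q \left(24 + 4 q\right)$ ($C{\left(q \right)} = 2 - \left(\left(q^{2} + 4 \left(6 + q\right) q\right) - 12\right) = 2 - \left(\left(q^{2} + \left(24 + 4 q\right) q\right) - 12\right) = 2 - \left(\left(q^{2} + q \left(24 + 4 q\right)\right) - 12\right) = 2 - \left(-12 + q^{2} + q \left(24 + 4 q\right)\right) = 14 - q^{2} - q \left(24 + 4 q\right)$)
$h{\left(-2,-19 \right)} C{\left(10 \right)} = \left(-2\right) \left(-19\right) \left(14 - 240 - 5 \cdot 10^{2}\right) = 38 \left(14 - 240 - 500\right) = 38 \left(-726\right) = -27588$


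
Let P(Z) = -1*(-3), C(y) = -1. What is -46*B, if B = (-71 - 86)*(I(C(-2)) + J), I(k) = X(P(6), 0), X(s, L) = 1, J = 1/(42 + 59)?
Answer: 736644/101 ≈ 7293.5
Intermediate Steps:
J = 1/101 ≈ 0.0099010
P(Z) = 3
I(k) = 1
B = -16014/101 (B = (-71 - 86)*(1 + 1/101) = -157*102/101 = -16014/101 ≈ -158.55)
-46*B = -46*(-16014/101) = 736644/101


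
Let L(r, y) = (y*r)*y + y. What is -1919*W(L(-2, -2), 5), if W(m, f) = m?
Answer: 19190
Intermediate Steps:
L(r, y) = y + r*y² (L(r, y) = (r*y)*y + y = r*y² + y = y + r*y²)
-1919*W(L(-2, -2), 5) = -(-3838)*(1 - 2*(-2)) = -(-3838)*(1 + 4) = -(-3838)*5 = -1919*(-10) = 19190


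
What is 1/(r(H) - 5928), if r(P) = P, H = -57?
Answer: -1/5985 ≈ -0.00016708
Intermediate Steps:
1/(r(H) - 5928) = 1/(-57 - 5928) = 1/(-5985) = -1/5985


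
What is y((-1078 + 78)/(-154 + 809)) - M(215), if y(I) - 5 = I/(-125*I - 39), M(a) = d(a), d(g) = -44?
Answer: 974459/19891 ≈ 48.990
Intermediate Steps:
M(a) = -44
y(I) = 5 + I/(-39 - 125*I) (y(I) = 5 + I/(-125*I - 39) = 5 + I/(-39 - 125*I))
y((-1078 + 78)/(-154 + 809)) - M(215) = 39*(5 + 16*((-1078 + 78)/(-154 + 809)))/(39 + 125*((-1078 + 78)/(-154 + 809))) - 1*(-44) = 39*(5 + 16*(-1000/655))/(39 + 125*(-1000/655)) + 44 = 39*(5 + 16*(-1000*1/655))/(39 + 125*(-1000*1/655)) + 44 = 39*(5 + 16*(-200/131))/(39 + 125*(-200/131)) + 44 = 39*(5 - 3200/131)/(39 - 25000/131) + 44 = 39*(-2545/131)/(-19891/131) + 44 = 39*(-131/19891)*(-2545/131) + 44 = 99255/19891 + 44 = 974459/19891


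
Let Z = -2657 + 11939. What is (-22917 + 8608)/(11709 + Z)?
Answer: -14309/20991 ≈ -0.68167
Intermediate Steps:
Z = 9282
(-22917 + 8608)/(11709 + Z) = (-22917 + 8608)/(11709 + 9282) = -14309/20991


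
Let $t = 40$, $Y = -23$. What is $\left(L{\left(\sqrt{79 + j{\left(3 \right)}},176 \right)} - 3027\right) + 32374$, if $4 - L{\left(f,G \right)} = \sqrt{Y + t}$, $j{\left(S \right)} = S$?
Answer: $29351 - \sqrt{17} \approx 29347.0$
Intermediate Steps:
$L{\left(f,G \right)} = 4 - \sqrt{17}$ ($L{\left(f,G \right)} = 4 - \sqrt{-23 + 40} = 4 - \sqrt{17}$)
$\left(L{\left(\sqrt{79 + j{\left(3 \right)}},176 \right)} - 3027\right) + 32374 = \left(\left(4 - \sqrt{17}\right) - 3027\right) + 32374 = \left(-3023 - \sqrt{17}\right) + 32374 = 29351 - \sqrt{17}$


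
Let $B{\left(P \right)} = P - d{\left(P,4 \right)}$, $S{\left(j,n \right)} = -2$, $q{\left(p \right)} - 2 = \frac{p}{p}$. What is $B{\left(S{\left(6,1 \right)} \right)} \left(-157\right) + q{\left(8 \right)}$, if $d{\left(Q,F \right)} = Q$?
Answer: $3$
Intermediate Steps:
$q{\left(p \right)} = 3$ ($q{\left(p \right)} = 2 + \frac{p}{p} = 2 + 1 = 3$)
$B{\left(P \right)} = 0$ ($B{\left(P \right)} = P - P = 0$)
$B{\left(S{\left(6,1 \right)} \right)} \left(-157\right) + q{\left(8 \right)} = 0 \left(-157\right) + 3 = 0 + 3 = 3$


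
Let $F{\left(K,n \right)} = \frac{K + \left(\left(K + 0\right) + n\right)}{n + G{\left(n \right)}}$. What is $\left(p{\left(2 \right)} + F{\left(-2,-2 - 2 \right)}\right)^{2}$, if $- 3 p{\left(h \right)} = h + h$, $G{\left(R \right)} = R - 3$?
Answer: $\frac{400}{1089} \approx 0.36731$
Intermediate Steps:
$G{\left(R \right)} = -3 + R$
$F{\left(K,n \right)} = \frac{n + 2 K}{-3 + 2 n}$ ($F{\left(K,n \right)} = \frac{K + \left(\left(K + 0\right) + n\right)}{n + \left(-3 + n\right)} = \frac{K + \left(K + n\right)}{-3 + 2 n} = \frac{n + 2 K}{-3 + 2 n}$)
$p{\left(h \right)} = - \frac{2 h}{3}$ ($p{\left(h \right)} = - \frac{h + h}{3} = - \frac{2 h}{3}$)
$\left(p{\left(2 \right)} + F{\left(-2,-2 - 2 \right)}\right)^{2} = \left(\left(- \frac{2}{3}\right) 2 + \frac{\left(-2 - 2\right) + 2 \left(-2\right)}{-3 + 2 \left(-2 - 2\right)}\right)^{2} = \left(- \frac{4}{3} + \frac{\left(-2 - 2\right) - 4}{-3 + 2 \left(-2 - 2\right)}\right)^{2} = \left(- \frac{4}{3} + \frac{-4 - 4}{-3 + 2 \left(-4\right)}\right)^{2} = \left(- \frac{4}{3} + \frac{1}{-3 - 8} \left(-8\right)\right)^{2} = \left(- \frac{4}{3} + \frac{1}{-11} \left(-8\right)\right)^{2} = \left(- \frac{4}{3} - - \frac{8}{11}\right)^{2} = \left(- \frac{4}{3} + \frac{8}{11}\right)^{2} = \left(- \frac{20}{33}\right)^{2} = \frac{400}{1089}$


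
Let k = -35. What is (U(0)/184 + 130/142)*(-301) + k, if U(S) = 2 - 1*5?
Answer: -3993087/13064 ≈ -305.66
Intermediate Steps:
U(S) = -3 (U(S) = 2 - 5 = -3)
(U(0)/184 + 130/142)*(-301) + k = (-3/184 + 130/142)*(-301) - 35 = (-3*1/184 + 130*(1/142))*(-301) - 35 = (-3/184 + 65/71)*(-301) - 35 = (11747/13064)*(-301) - 35 = -3535847/13064 - 35 = -3993087/13064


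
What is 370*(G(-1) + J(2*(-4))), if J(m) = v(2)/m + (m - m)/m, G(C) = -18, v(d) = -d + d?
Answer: -6660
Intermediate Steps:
v(d) = 0
J(m) = 0 (J(m) = 0/m + (m - m)/m = 0 + 0/m = 0 + 0 = 0)
370*(G(-1) + J(2*(-4))) = 370*(-18 + 0) = 370*(-18) = -6660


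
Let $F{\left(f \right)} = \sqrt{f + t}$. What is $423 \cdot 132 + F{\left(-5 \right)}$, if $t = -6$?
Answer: $55836 + i \sqrt{11} \approx 55836.0 + 3.3166 i$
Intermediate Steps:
$F{\left(f \right)} = \sqrt{-6 + f}$ ($F{\left(f \right)} = \sqrt{f - 6} = \sqrt{-6 + f}$)
$423 \cdot 132 + F{\left(-5 \right)} = 423 \cdot 132 + \sqrt{-6 - 5} = 55836 + \sqrt{-11} = 55836 + i \sqrt{11}$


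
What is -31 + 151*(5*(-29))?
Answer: -21926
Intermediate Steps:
-31 + 151*(5*(-29)) = -31 + 151*(-145) = -31 - 21895 = -21926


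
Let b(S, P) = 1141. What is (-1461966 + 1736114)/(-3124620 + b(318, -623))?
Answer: -274148/3123479 ≈ -0.087770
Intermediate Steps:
(-1461966 + 1736114)/(-3124620 + b(318, -623)) = (-1461966 + 1736114)/(-3124620 + 1141) = 274148/(-3123479) = 274148*(-1/3123479) = -274148/3123479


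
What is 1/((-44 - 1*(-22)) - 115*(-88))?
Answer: 1/10098 ≈ 9.9030e-5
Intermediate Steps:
1/((-44 - 1*(-22)) - 115*(-88)) = 1/((-44 + 22) + 10120) = 1/(-22 + 10120) = 1/10098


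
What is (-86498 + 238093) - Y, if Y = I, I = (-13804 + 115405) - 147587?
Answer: 197581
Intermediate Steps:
I = -45986 (I = 101601 - 147587 = -45986)
Y = -45986
(-86498 + 238093) - Y = (-86498 + 238093) - 1*(-45986) = 151595 + 45986 = 197581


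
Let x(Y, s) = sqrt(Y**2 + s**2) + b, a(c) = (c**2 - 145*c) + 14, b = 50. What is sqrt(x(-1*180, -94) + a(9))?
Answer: sqrt(-1160 + 26*sqrt(61)) ≈ 30.934*I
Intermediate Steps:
a(c) = 14 + c**2 - 145*c
x(Y, s) = 50 + sqrt(Y**2 + s**2) (x(Y, s) = sqrt(Y**2 + s**2) + 50 = 50 + sqrt(Y**2 + s**2))
sqrt(x(-1*180, -94) + a(9)) = sqrt((50 + sqrt((-1*180)**2 + (-94)**2)) + (14 + 9**2 - 145*9)) = sqrt((50 + sqrt((-180)**2 + 8836)) + (14 + 81 - 1305)) = sqrt((50 + sqrt(32400 + 8836)) - 1210) = sqrt((50 + sqrt(41236)) - 1210) = sqrt((50 + 26*sqrt(61)) - 1210) = sqrt(-1160 + 26*sqrt(61))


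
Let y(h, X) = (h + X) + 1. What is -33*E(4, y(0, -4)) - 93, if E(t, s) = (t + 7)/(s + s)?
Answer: -65/2 ≈ -32.500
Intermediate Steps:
y(h, X) = 1 + X + h (y(h, X) = (X + h) + 1 = 1 + X + h)
E(t, s) = (7 + t)/(2*s) (E(t, s) = (7 + t)/((2*s)) = (7 + t)*(1/(2*s)) = (7 + t)/(2*s))
-33*E(4, y(0, -4)) - 93 = -33*(7 + 4)/(2*(1 - 4 + 0)) - 93 = -33*11/(2*(-3)) - 93 = -33*(-1)*11/(2*3) - 93 = -33*(-11/6) - 93 = 121/2 - 93 = -65/2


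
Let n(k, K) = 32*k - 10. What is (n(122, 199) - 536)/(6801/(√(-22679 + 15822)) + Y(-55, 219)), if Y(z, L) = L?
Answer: 840441919/62520363 + 3806293*I*√6857/62520363 ≈ 13.443 + 5.0414*I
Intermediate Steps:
n(k, K) = -10 + 32*k
(n(122, 199) - 536)/(6801/(√(-22679 + 15822)) + Y(-55, 219)) = ((-10 + 32*122) - 536)/(6801/(√(-22679 + 15822)) + 219) = ((-10 + 3904) - 536)/(6801/(√(-6857)) + 219) = (3894 - 536)/(6801/((I*√6857)) + 219) = 3358/(6801*(-I*√6857/6857) + 219) = 3358/(-6801*I*√6857/6857 + 219) = 3358/(219 - 6801*I*√6857/6857)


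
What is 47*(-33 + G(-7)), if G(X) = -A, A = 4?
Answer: -1739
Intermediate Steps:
G(X) = -4 (G(X) = -1*4 = -4)
47*(-33 + G(-7)) = 47*(-33 - 4) = 47*(-37) = -1739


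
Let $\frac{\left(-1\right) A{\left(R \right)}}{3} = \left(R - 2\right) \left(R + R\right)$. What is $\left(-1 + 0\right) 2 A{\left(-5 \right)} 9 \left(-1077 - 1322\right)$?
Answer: $-9068220$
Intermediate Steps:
$A{\left(R \right)} = - 6 R \left(-2 + R\right)$ ($A{\left(R \right)} = - 3 \left(R - 2\right) \left(R + R\right) = - 3 \left(-2 + R\right) 2 R = - 3 \cdot 2 R \left(-2 + R\right) = - 6 R \left(-2 + R\right)$)
$\left(-1 + 0\right) 2 A{\left(-5 \right)} 9 \left(-1077 - 1322\right) = \left(-1 + 0\right) 2 \cdot 6 \left(-5\right) \left(2 - -5\right) 9 \left(-1077 - 1322\right) = \left(-1\right) 2 \cdot 6 \left(-5\right) \left(2 + 5\right) 9 \left(-2399\right) = - 2 \cdot 6 \left(-5\right) 7 \cdot 9 \left(-2399\right) = \left(-2\right) \left(-210\right) 9 \left(-2399\right) = 420 \cdot 9 \left(-2399\right) = 3780 \left(-2399\right) = -9068220$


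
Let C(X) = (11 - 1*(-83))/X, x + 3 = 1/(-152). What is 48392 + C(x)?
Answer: 22100856/457 ≈ 48361.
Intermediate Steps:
x = -457/152 (x = -3 + 1/(-152) = -3 - 1/152 = -457/152 ≈ -3.0066)
C(X) = 94/X (C(X) = (11 + 83)/X = 94/X)
48392 + C(x) = 48392 + 94/(-457/152) = 48392 + 94*(-152/457) = 48392 - 14288/457 = 22100856/457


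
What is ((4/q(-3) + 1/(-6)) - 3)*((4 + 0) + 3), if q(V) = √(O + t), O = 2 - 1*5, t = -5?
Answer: -133/6 - 7*I*√2 ≈ -22.167 - 9.8995*I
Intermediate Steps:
O = -3 (O = 2 - 5 = -3)
q(V) = 2*I*√2 (q(V) = √(-3 - 5) = √(-8) = 2*I*√2)
((4/q(-3) + 1/(-6)) - 3)*((4 + 0) + 3) = ((4/((2*I*√2)) + 1/(-6)) - 3)*((4 + 0) + 3) = ((4*(-I*√2/4) + 1*(-⅙)) - 3)*(4 + 3) = ((-I*√2 - ⅙) - 3)*7 = ((-⅙ - I*√2) - 3)*7 = (-19/6 - I*√2)*7 = -133/6 - 7*I*√2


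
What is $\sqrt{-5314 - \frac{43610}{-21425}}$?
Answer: $\frac{2 i \sqrt{24383543970}}{4285} \approx 72.883 i$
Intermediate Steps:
$\sqrt{-5314 - \frac{43610}{-21425}} = \sqrt{-5314 - - \frac{8722}{4285}} = \sqrt{-5314 + \frac{8722}{4285}} = \sqrt{- \frac{22761768}{4285}} = \frac{2 i \sqrt{24383543970}}{4285}$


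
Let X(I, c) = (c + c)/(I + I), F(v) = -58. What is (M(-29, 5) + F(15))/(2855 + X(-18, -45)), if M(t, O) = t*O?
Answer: -406/5715 ≈ -0.071041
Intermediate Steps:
M(t, O) = O*t
X(I, c) = c/I (X(I, c) = (2*c)/((2*I)) = (2*c)*(1/(2*I)) = c/I)
(M(-29, 5) + F(15))/(2855 + X(-18, -45)) = (5*(-29) - 58)/(2855 - 45/(-18)) = (-145 - 58)/(2855 - 45*(-1/18)) = -203/(2855 + 5/2) = -203/5715/2 = -203*2/5715 = -406/5715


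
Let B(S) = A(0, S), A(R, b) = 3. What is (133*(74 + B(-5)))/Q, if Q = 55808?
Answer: 10241/55808 ≈ 0.18350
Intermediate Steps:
B(S) = 3
(133*(74 + B(-5)))/Q = (133*(74 + 3))/55808 = (133*77)*(1/55808) = 10241*(1/55808) = 10241/55808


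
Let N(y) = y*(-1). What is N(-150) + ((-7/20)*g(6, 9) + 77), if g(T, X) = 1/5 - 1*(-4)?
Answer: 22553/100 ≈ 225.53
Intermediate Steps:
g(T, X) = 21/5 (g(T, X) = 1/5 + 4 = 21/5)
N(y) = -y
N(-150) + ((-7/20)*g(6, 9) + 77) = -1*(-150) + (-7/20*(21/5) + 77) = 150 + (-7*1/20*(21/5) + 77) = 150 + (-7/20*21/5 + 77) = 150 + (-147/100 + 77) = 150 + 7553/100 = 22553/100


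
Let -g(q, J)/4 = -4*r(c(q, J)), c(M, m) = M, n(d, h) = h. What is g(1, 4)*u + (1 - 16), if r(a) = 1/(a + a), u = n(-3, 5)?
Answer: 25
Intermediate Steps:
u = 5
r(a) = 1/(2*a)
g(q, J) = 8/q (g(q, J) = -(-16)*1/(2*q) = -(-8)/q = 8/q)
g(1, 4)*u + (1 - 16) = (8/1)*5 + (1 - 16) = (8*1)*5 - 15 = 8*5 - 15 = 40 - 15 = 25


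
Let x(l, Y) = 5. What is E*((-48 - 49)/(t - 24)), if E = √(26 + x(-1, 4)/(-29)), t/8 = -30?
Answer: 97*√21721/7656 ≈ 1.8673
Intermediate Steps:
t = -240 (t = 8*(-30) = -240)
E = √21721/29 (E = √(26 + 5/(-29)) = √(26 + 5*(-1/29)) = √(26 - 5/29) = √(749/29) = √21721/29 ≈ 5.0821)
E*((-48 - 49)/(t - 24)) = (√21721/29)*((-48 - 49)/(-240 - 24)) = (√21721/29)*(-97/(-264)) = (√21721/29)*(-97*(-1/264)) = (√21721/29)*(97/264) = 97*√21721/7656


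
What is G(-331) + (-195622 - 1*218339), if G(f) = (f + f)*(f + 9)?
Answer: -200797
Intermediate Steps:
G(f) = 2*f*(9 + f) (G(f) = (2*f)*(9 + f) = 2*f*(9 + f))
G(-331) + (-195622 - 1*218339) = 2*(-331)*(9 - 331) + (-195622 - 1*218339) = 2*(-331)*(-322) + (-195622 - 218339) = 213164 - 413961 = -200797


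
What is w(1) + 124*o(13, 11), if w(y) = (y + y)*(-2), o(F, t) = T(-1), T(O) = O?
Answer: -128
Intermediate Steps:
o(F, t) = -1
w(y) = -4*y (w(y) = (2*y)*(-2) = -4*y)
w(1) + 124*o(13, 11) = -4*1 + 124*(-1) = -4 - 124 = -128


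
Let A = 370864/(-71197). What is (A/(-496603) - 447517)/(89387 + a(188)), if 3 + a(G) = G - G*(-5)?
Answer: -15822699159046083/3200200542810992 ≈ -4.9443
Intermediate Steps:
A = -370864/71197 (A = 370864*(-1/71197) = -370864/71197 ≈ -5.2090)
a(G) = -3 + 6*G (a(G) = -3 + (G - G*(-5)) = -3 + (G - (-5)*G) = -3 + (G + 5*G) = -3 + 6*G)
(A/(-496603) - 447517)/(89387 + a(188)) = (-370864/71197/(-496603) - 447517)/(89387 + (-3 + 6*188)) = (-370864/71197*(-1/496603) - 447517)/(89387 + (-3 + 1128)) = (370864/35356643791 - 447517)/(89387 + 1125) = -15822699159046083/35356643791/90512 = -15822699159046083/35356643791*1/90512 = -15822699159046083/3200200542810992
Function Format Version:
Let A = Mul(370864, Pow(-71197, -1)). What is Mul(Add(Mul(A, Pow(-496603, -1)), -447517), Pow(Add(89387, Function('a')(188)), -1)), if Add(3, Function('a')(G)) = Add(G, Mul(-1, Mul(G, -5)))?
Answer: Rational(-15822699159046083, 3200200542810992) ≈ -4.9443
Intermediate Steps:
A = Rational(-370864, 71197) (A = Mul(370864, Rational(-1, 71197)) = Rational(-370864, 71197) ≈ -5.2090)
Function('a')(G) = Add(-3, Mul(6, G)) (Function('a')(G) = Add(-3, Add(G, Mul(-1, Mul(G, -5)))) = Add(-3, Add(G, Mul(-1, Mul(-5, G)))) = Add(-3, Add(G, Mul(5, G))) = Add(-3, Mul(6, G)))
Mul(Add(Mul(A, Pow(-496603, -1)), -447517), Pow(Add(89387, Function('a')(188)), -1)) = Mul(Add(Mul(Rational(-370864, 71197), Pow(-496603, -1)), -447517), Pow(Add(89387, Add(-3, Mul(6, 188))), -1)) = Mul(Add(Mul(Rational(-370864, 71197), Rational(-1, 496603)), -447517), Pow(Add(89387, Add(-3, 1128)), -1)) = Mul(Add(Rational(370864, 35356643791), -447517), Pow(Add(89387, 1125), -1)) = Mul(Rational(-15822699159046083, 35356643791), Pow(90512, -1)) = Mul(Rational(-15822699159046083, 35356643791), Rational(1, 90512)) = Rational(-15822699159046083, 3200200542810992)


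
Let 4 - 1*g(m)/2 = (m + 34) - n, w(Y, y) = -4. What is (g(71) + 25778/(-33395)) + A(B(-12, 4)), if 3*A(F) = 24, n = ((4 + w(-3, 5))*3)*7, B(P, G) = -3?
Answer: -6504408/33395 ≈ -194.77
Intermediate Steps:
n = 0 (n = ((4 - 4)*3)*7 = (0*3)*7 = 0*7 = 0)
A(F) = 8 (A(F) = (1/3)*24 = 8)
g(m) = -60 - 2*m (g(m) = 8 - 2*((m + 34) - 1*0) = 8 - 2*((34 + m) + 0) = 8 - 2*(34 + m) = 8 + (-68 - 2*m) = -60 - 2*m)
(g(71) + 25778/(-33395)) + A(B(-12, 4)) = ((-60 - 2*71) + 25778/(-33395)) + 8 = ((-60 - 142) + 25778*(-1/33395)) + 8 = (-202 - 25778/33395) + 8 = -6771568/33395 + 8 = -6504408/33395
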